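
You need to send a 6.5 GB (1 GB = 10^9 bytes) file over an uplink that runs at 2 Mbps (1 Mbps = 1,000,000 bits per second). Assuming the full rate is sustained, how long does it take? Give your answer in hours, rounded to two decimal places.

6.5 GB = 6,500,000,000 bytes = 52,000,000,000 bits
2 Mbps = 2,000,000 bits/s
time = 52,000,000,000 / 2,000,000 = 26,000.0000 s
26,000.0000 s / 3600 = 7.22 hours

7.22 hours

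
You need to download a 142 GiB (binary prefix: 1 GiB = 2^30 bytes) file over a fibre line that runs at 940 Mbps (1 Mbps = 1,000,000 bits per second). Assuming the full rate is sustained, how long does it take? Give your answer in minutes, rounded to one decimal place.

21.6 minutes

142 GiB = 152,471,339,008 bytes = 1,219,770,712,064 bits
940 Mbps = 940,000,000 bits/s
time = 1,219,770,712,064 / 940,000,000 = 1,297.63 s
1,297.63 s / 60 = 21.6 minutes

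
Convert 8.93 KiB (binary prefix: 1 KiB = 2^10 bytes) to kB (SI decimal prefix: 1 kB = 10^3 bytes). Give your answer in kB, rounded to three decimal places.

9.144 kB

8.93 KiB = 8.93 × 2^10 bytes = 9,144.32 bytes
1 kB = 10^3 bytes = 1,000 bytes
9,144.32 / 1,000 = 9.144 kB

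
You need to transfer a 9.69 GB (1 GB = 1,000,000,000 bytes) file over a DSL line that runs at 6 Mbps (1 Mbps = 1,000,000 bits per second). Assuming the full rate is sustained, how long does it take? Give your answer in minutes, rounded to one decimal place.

9.69 GB = 9,690,000,000 bytes = 77,520,000,000 bits
6 Mbps = 6,000,000 bits/s
time = 77,520,000,000 / 6,000,000 = 12,920.00 s
12,920.00 s / 60 = 215.3 minutes

215.3 minutes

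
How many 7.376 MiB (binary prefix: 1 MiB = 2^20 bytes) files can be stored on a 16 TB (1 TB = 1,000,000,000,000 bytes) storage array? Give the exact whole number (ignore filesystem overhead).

Capacity: 16 TB = 16,000,000,000,000 bytes
Per item: 7.376 MiB = 7,734,296.576 bytes
⌊16,000,000,000,000 / 7,734,296.576⌋ = 2,068,707

2,068,707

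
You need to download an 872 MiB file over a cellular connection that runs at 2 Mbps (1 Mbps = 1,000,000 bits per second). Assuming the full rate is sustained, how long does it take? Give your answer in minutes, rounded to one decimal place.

61.0 minutes

872 MiB = 914,358,272 bytes = 7,314,866,176 bits
2 Mbps = 2,000,000 bits/s
time = 7,314,866,176 / 2,000,000 = 3,657.43 s
3,657.43 s / 60 = 61.0 minutes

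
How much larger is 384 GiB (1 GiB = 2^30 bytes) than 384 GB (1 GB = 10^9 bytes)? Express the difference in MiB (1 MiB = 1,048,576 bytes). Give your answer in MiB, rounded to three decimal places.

384 GiB = 384 × 1,073,741,824 = 412,316,860,416 bytes
384 GB = 384 × 1,000,000,000 = 384,000,000,000 bytes
difference = 28,316,860,416 bytes
28,316,860,416 / 1,048,576 = 27,005.063 MiB

27,005.063 MiB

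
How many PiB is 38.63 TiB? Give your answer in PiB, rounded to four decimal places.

0.0377 PiB

38.63 TiB = 38.63 × 2^40 bytes = 42,474,134,180,986.88 bytes
1 PiB = 1,125,899,906,842,624 bytes
42,474,134,180,986.88 / 1,125,899,906,842,624 = 0.0377 PiB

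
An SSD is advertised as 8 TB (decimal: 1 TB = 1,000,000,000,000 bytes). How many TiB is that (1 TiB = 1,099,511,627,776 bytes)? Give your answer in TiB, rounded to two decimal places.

8 TB = 8 × 10^12 bytes = 8,000,000,000,000 bytes
1 TiB = 1,099,511,627,776 bytes
8,000,000,000,000 / 1,099,511,627,776 = 7.28 TiB

7.28 TiB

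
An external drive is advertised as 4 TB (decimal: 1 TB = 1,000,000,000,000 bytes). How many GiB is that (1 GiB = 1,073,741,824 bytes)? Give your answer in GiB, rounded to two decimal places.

3,725.29 GiB

4 TB × 1,000,000,000,000 bytes/TB = 4,000,000,000,000 bytes
1 GiB = 2^30 bytes = 1,073,741,824 bytes
4,000,000,000,000 / 1,073,741,824 = 3,725.29 GiB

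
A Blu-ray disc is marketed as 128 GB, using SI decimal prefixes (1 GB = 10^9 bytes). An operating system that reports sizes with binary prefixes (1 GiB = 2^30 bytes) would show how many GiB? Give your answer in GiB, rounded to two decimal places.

119.21 GiB

128 GB = 128 × 10^9 bytes = 128,000,000,000 bytes
1 GiB = 1,073,741,824 bytes
128,000,000,000 / 1,073,741,824 = 119.21 GiB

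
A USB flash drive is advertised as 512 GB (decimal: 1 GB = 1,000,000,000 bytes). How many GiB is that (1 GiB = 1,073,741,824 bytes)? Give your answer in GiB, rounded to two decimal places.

476.84 GiB

512 GB × 1,000,000,000 bytes/GB = 512,000,000,000 bytes
1 GiB = 1,073,741,824 bytes
512,000,000,000 / 1,073,741,824 = 476.84 GiB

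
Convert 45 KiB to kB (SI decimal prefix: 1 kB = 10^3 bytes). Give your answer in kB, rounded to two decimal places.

46.08 kB

45 KiB × 1,024 bytes/KiB = 46,080 bytes
1 kB = 10^3 bytes = 1,000 bytes
46,080 / 1,000 = 46.08 kB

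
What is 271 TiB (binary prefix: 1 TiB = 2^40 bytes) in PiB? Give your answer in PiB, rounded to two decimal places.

271 TiB × 1,099,511,627,776 bytes/TiB = 297,967,651,127,296 bytes
1 PiB = 1,125,899,906,842,624 bytes
297,967,651,127,296 / 1,125,899,906,842,624 = 0.26 PiB

0.26 PiB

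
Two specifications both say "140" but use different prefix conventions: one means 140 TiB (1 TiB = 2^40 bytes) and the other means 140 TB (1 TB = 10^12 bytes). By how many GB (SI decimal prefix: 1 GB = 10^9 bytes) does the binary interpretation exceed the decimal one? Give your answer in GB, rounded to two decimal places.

13,931.63 GB

140 TiB = 140 × 1,099,511,627,776 = 153,931,627,888,640 bytes
140 TB = 140 × 1,000,000,000,000 = 140,000,000,000,000 bytes
difference = 13,931,627,888,640 bytes
13,931,627,888,640 / 1,000,000,000 = 13,931.63 GB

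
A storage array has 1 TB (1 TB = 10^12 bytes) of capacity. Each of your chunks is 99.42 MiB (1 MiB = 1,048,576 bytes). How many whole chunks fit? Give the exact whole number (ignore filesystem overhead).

Capacity: 1 TB = 1,000,000,000,000 bytes
Per item: 99.42 MiB = 104,249,425.92 bytes
⌊1,000,000,000,000 / 104,249,425.92⌋ = 9,592

9,592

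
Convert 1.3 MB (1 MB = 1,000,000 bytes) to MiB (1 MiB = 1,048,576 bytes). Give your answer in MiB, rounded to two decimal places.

1.24 MiB

1.3 MB = 1.3 × 10^6 bytes = 1,300,000 bytes
1 MiB = 2^20 bytes = 1,048,576 bytes
1,300,000 / 1,048,576 = 1.24 MiB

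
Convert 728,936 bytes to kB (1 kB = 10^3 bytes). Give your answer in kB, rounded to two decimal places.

728,936 bytes given.
1 kB = 1,000 bytes
728,936 / 1,000 = 728.94 kB

728.94 kB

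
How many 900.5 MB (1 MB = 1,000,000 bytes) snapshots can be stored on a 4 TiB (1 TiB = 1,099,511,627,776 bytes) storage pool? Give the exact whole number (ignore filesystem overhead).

Capacity: 4 TiB = 4,398,046,511,104 bytes
Per item: 900.5 MB = 900,500,000 bytes
⌊4,398,046,511,104 / 900,500,000⌋ = 4,884

4,884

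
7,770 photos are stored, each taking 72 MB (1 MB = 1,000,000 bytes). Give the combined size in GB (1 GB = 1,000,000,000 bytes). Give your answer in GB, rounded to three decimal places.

559.440 GB

Total = 7,770 × 72 MB = 559,440 MB
= 559,440 × 1,000,000 bytes = 559,440,000,000 bytes
1 GB = 1,000,000,000 bytes
559,440,000,000 / 1,000,000,000 = 559.440 GB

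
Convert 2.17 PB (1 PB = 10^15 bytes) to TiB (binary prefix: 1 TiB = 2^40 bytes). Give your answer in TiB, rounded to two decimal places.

1,973.60 TiB

2.17 PB = 2.17 × 10^15 bytes = 2,170,000,000,000,000 bytes
1 TiB = 1,099,511,627,776 bytes
2,170,000,000,000,000 / 1,099,511,627,776 = 1,973.60 TiB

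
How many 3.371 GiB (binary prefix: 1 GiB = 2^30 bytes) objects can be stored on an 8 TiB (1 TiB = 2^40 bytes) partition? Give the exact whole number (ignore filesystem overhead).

Capacity: 8 TiB = 8,796,093,022,208 bytes
Per item: 3.371 GiB = 3,619,583,688.704 bytes
⌊8,796,093,022,208 / 3,619,583,688.704⌋ = 2,430

2,430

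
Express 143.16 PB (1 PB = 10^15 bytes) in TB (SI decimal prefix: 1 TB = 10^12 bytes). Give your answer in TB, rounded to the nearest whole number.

143,160 TB

143.16 PB × 1,000,000,000,000,000 bytes/PB = 143,160,000,000,000,000 bytes
1 TB = 1,000,000,000,000 bytes
143,160,000,000,000,000 / 1,000,000,000,000 = 143,160 TB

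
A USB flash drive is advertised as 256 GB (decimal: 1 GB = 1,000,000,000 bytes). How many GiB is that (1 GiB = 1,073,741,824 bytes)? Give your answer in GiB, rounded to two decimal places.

256 GB × 1,000,000,000 bytes/GB = 256,000,000,000 bytes
1 GiB = 2^30 bytes = 1,073,741,824 bytes
256,000,000,000 / 1,073,741,824 = 238.42 GiB

238.42 GiB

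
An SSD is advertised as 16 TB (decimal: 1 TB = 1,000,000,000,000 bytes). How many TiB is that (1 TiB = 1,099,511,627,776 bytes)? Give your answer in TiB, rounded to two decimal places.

16 TB = 16 × 10^12 bytes = 16,000,000,000,000 bytes
1 TiB = 1,099,511,627,776 bytes
16,000,000,000,000 / 1,099,511,627,776 = 14.55 TiB

14.55 TiB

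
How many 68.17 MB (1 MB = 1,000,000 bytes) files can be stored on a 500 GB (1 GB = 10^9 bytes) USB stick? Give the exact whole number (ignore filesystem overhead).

7,334

Capacity: 500 GB = 500,000,000,000 bytes
Per item: 68.17 MB = 68,170,000 bytes
⌊500,000,000,000 / 68,170,000⌋ = 7,334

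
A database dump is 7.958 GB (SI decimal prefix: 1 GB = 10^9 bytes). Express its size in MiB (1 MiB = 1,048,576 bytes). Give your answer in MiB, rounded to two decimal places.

7,589.34 MiB

7.958 GB = 7.958 × 10^9 bytes = 7,958,000,000 bytes
1 MiB = 1,048,576 bytes
7,958,000,000 / 1,048,576 = 7,589.34 MiB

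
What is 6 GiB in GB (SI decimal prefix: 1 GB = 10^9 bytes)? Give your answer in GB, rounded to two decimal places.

6 GiB = 6 × 2^30 bytes = 6,442,450,944 bytes
1 GB = 1,000,000,000 bytes
6,442,450,944 / 1,000,000,000 = 6.44 GB

6.44 GB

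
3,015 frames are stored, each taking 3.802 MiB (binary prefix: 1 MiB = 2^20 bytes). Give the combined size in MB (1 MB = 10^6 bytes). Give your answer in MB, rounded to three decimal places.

Total = 3,015 × 3.802 MiB = 11463.03 MiB
= 11463.03 × 1,048,576 bytes = 12,019,858,145.28 bytes
1 MB = 1,000,000 bytes
12,019,858,145.28 / 1,000,000 = 12,019.858 MB

12,019.858 MB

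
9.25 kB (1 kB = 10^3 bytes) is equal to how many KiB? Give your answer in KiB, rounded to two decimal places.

9.03 KiB

9.25 kB = 9.25 × 10^3 bytes = 9,250 bytes
1 KiB = 2^10 bytes = 1,024 bytes
9,250 / 1,024 = 9.03 KiB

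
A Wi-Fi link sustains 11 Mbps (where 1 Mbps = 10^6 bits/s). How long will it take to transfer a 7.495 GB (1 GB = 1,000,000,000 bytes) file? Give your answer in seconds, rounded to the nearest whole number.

7.495 GB = 7,495,000,000 bytes = 59,960,000,000 bits
11 Mbps = 11,000,000 bits/s
time = 59,960,000,000 / 11,000,000 = 5,451 s

5,451 seconds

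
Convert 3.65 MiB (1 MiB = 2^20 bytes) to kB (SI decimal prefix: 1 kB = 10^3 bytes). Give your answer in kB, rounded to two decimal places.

3,827.30 kB

3.65 MiB × 1,048,576 bytes/MiB = 3,827,302.4 bytes
1 kB = 1,000 bytes
3,827,302.4 / 1,000 = 3,827.30 kB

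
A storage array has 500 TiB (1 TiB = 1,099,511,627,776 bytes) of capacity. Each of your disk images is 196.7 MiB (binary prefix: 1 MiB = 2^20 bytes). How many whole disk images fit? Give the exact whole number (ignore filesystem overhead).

2,665,419

Capacity: 500 TiB = 549,755,813,888,000 bytes
Per item: 196.7 MiB = 206,254,899.2 bytes
⌊549,755,813,888,000 / 206,254,899.2⌋ = 2,665,419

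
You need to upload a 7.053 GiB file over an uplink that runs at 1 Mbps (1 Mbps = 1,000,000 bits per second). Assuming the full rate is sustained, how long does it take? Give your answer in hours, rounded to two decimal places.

16.83 hours

7.053 GiB = 7,573,101,084.672 bytes = 60,584,808,677.376 bits
1 Mbps = 1,000,000 bits/s
time = 60,584,808,677.376 / 1,000,000 = 60,584.8087 s
60,584.8087 s / 3600 = 16.83 hours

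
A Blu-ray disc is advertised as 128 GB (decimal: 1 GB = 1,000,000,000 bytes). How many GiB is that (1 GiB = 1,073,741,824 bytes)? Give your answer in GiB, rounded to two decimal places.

119.21 GiB

128 GB = 128 × 10^9 bytes = 128,000,000,000 bytes
1 GiB = 2^30 bytes = 1,073,741,824 bytes
128,000,000,000 / 1,073,741,824 = 119.21 GiB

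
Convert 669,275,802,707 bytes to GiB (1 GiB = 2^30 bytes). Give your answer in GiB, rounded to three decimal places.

623.312 GiB

669,275,802,707 bytes given.
1 GiB = 1,073,741,824 bytes
669,275,802,707 / 1,073,741,824 = 623.312 GiB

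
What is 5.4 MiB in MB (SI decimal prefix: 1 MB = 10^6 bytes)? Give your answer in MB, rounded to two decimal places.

5.66 MB

5.4 MiB = 5.4 × 2^20 bytes = 5,662,310.4 bytes
1 MB = 10^6 bytes = 1,000,000 bytes
5,662,310.4 / 1,000,000 = 5.66 MB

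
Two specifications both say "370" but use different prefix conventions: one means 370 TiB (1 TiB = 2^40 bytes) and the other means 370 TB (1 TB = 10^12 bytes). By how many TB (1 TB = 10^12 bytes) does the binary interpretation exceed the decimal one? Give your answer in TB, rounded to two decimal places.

36.82 TB

370 TiB = 370 × 1,099,511,627,776 = 406,819,302,277,120 bytes
370 TB = 370 × 1,000,000,000,000 = 370,000,000,000,000 bytes
difference = 36,819,302,277,120 bytes
36,819,302,277,120 / 1,000,000,000,000 = 36.82 TB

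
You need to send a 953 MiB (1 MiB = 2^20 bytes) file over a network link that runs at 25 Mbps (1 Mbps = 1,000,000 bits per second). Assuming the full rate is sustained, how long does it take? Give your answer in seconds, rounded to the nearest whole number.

320 seconds

953 MiB = 999,292,928 bytes = 7,994,343,424 bits
25 Mbps = 25,000,000 bits/s
time = 7,994,343,424 / 25,000,000 = 320 s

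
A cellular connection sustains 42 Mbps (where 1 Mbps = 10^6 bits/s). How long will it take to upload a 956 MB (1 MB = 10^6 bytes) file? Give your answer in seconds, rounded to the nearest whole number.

956 MB = 956,000,000 bytes = 7,648,000,000 bits
42 Mbps = 42,000,000 bits/s
time = 7,648,000,000 / 42,000,000 = 182 s

182 seconds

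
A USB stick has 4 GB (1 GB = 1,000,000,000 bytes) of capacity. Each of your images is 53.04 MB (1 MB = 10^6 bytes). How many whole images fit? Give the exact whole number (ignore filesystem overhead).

Capacity: 4 GB = 4,000,000,000 bytes
Per item: 53.04 MB = 53,040,000 bytes
⌊4,000,000,000 / 53,040,000⌋ = 75

75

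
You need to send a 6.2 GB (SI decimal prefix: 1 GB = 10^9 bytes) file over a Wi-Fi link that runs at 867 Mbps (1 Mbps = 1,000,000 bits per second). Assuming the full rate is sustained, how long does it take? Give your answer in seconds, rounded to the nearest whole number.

57 seconds

6.2 GB = 6,200,000,000 bytes = 49,600,000,000 bits
867 Mbps = 867,000,000 bits/s
time = 49,600,000,000 / 867,000,000 = 57 s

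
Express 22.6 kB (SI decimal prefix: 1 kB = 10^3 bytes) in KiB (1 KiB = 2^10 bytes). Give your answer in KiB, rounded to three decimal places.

22.070 KiB

22.6 kB × 1,000 bytes/kB = 22,600 bytes
1 KiB = 2^10 bytes = 1,024 bytes
22,600 / 1,024 = 22.070 KiB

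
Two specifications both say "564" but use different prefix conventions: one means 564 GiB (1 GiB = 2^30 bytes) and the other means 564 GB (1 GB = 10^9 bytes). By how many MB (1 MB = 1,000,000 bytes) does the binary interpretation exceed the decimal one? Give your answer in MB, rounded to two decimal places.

41,590.39 MB

564 GiB = 564 × 1,073,741,824 = 605,590,388,736 bytes
564 GB = 564 × 1,000,000,000 = 564,000,000,000 bytes
difference = 41,590,388,736 bytes
41,590,388,736 / 1,000,000 = 41,590.39 MB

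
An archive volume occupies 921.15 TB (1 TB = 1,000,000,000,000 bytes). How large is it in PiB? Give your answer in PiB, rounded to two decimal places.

0.82 PiB

921.15 TB = 921.15 × 10^12 bytes = 921,150,000,000,000 bytes
1 PiB = 1,125,899,906,842,624 bytes
921,150,000,000,000 / 1,125,899,906,842,624 = 0.82 PiB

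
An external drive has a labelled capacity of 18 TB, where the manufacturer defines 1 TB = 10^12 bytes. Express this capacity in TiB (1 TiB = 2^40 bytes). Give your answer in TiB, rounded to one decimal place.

16.4 TiB

18 TB × 1,000,000,000,000 bytes/TB = 18,000,000,000,000 bytes
1 TiB = 2^40 bytes = 1,099,511,627,776 bytes
18,000,000,000,000 / 1,099,511,627,776 = 16.4 TiB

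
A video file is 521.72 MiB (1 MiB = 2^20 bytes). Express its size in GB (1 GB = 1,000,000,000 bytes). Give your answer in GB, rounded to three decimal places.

521.72 MiB = 521.72 × 2^20 bytes = 547,063,070.72 bytes
1 GB = 10^9 bytes = 1,000,000,000 bytes
547,063,070.72 / 1,000,000,000 = 0.547 GB

0.547 GB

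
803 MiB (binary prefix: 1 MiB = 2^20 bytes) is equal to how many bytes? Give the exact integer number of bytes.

803 × 1,048,576 = 842,006,528 bytes  (1 MiB = 2^20 bytes)

842,006,528 bytes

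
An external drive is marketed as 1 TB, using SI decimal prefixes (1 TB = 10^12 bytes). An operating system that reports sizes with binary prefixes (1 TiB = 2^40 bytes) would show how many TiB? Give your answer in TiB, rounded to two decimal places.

0.91 TiB

1 TB = 1 × 10^12 bytes = 1,000,000,000,000 bytes
1 TiB = 2^40 bytes = 1,099,511,627,776 bytes
1,000,000,000,000 / 1,099,511,627,776 = 0.91 TiB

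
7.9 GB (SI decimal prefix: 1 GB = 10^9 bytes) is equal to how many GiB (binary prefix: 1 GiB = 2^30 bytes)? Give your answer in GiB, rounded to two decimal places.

7.9 GB × 1,000,000,000 bytes/GB = 7,900,000,000 bytes
1 GiB = 1,073,741,824 bytes
7,900,000,000 / 1,073,741,824 = 7.36 GiB

7.36 GiB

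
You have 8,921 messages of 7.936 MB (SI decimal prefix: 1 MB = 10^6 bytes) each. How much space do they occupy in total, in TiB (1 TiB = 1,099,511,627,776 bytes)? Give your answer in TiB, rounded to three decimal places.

Total = 8,921 × 7.936 MB = 70797.056 MB
= 70797.056 × 1,000,000 bytes = 70,797,056,000 bytes
1 TiB = 1,099,511,627,776 bytes
70,797,056,000 / 1,099,511,627,776 = 0.064 TiB

0.064 TiB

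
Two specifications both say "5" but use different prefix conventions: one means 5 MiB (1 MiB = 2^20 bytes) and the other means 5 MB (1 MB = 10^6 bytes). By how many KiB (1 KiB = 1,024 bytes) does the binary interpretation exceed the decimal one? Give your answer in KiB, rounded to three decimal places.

5 MiB = 5 × 1,048,576 = 5,242,880 bytes
5 MB = 5 × 1,000,000 = 5,000,000 bytes
difference = 242,880 bytes
242,880 / 1,024 = 237.188 KiB

237.188 KiB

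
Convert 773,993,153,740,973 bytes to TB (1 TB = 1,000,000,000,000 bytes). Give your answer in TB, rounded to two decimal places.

773.99 TB

773,993,153,740,973 bytes given.
1 TB = 10^12 bytes = 1,000,000,000,000 bytes
773,993,153,740,973 / 1,000,000,000,000 = 773.99 TB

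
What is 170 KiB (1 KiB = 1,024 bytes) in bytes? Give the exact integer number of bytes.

174,080 bytes

170 × 1,024 = 174,080 bytes  (1 KiB = 2^10 bytes)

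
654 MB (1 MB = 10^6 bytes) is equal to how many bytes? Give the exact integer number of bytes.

654 × 1,000,000 = 654,000,000 bytes  (1 MB = 10^6 bytes)

654,000,000 bytes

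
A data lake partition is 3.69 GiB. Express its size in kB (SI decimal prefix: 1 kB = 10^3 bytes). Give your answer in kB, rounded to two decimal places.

3.69 GiB × 1,073,741,824 bytes/GiB = 3,962,107,330.56 bytes
1 kB = 10^3 bytes = 1,000 bytes
3,962,107,330.56 / 1,000 = 3,962,107.33 kB

3,962,107.33 kB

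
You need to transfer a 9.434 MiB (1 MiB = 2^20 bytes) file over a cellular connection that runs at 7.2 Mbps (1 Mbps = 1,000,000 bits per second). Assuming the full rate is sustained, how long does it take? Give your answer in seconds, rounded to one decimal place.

11.0 seconds

9.434 MiB = 9,892,265.984 bytes = 79,138,127.872 bits
7.2 Mbps = 7,200,000 bits/s
time = 79,138,127.872 / 7,200,000 = 11.0 s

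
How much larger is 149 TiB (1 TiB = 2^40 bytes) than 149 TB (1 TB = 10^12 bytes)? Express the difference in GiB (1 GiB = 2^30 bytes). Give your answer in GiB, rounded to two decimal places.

149 TiB = 149 × 1,099,511,627,776 = 163,827,232,538,624 bytes
149 TB = 149 × 1,000,000,000,000 = 149,000,000,000,000 bytes
difference = 14,827,232,538,624 bytes
14,827,232,538,624 / 1,073,741,824 = 13,808.94 GiB

13,808.94 GiB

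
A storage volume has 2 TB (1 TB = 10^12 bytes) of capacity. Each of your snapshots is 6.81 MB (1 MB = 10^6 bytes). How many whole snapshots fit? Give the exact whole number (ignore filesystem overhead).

Capacity: 2 TB = 2,000,000,000,000 bytes
Per item: 6.81 MB = 6,810,000 bytes
⌊2,000,000,000,000 / 6,810,000⌋ = 293,685

293,685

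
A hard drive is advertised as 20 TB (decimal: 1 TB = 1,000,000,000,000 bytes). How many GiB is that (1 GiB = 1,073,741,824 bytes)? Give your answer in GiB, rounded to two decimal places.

20 TB × 1,000,000,000,000 bytes/TB = 20,000,000,000,000 bytes
1 GiB = 1,073,741,824 bytes
20,000,000,000,000 / 1,073,741,824 = 18,626.45 GiB

18,626.45 GiB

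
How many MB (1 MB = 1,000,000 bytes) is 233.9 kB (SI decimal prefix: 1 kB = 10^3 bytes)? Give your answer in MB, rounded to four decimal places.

233.9 kB = 233.9 × 10^3 bytes = 233,900 bytes
1 MB = 1,000,000 bytes
233,900 / 1,000,000 = 0.2339 MB

0.2339 MB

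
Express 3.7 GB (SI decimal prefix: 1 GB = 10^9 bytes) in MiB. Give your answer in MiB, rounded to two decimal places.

3.7 GB = 3.7 × 10^9 bytes = 3,700,000,000 bytes
1 MiB = 2^20 bytes = 1,048,576 bytes
3,700,000,000 / 1,048,576 = 3,528.59 MiB

3,528.59 MiB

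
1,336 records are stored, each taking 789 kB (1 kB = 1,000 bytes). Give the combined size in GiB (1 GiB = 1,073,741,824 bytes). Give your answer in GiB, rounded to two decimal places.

0.98 GiB

Total = 1,336 × 789 kB = 1,054,104 kB
= 1,054,104 × 1,000 bytes = 1,054,104,000 bytes
1 GiB = 1,073,741,824 bytes
1,054,104,000 / 1,073,741,824 = 0.98 GiB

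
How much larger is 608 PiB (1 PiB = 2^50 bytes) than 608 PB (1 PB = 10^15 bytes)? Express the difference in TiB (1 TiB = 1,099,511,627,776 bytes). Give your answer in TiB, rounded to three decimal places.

608 PiB = 608 × 1,125,899,906,842,624 = 684,547,143,360,315,392 bytes
608 PB = 608 × 1,000,000,000,000,000 = 608,000,000,000,000,000 bytes
difference = 76,547,143,360,315,392 bytes
76,547,143,360,315,392 / 1,099,511,627,776 = 69,619.221 TiB

69,619.221 TiB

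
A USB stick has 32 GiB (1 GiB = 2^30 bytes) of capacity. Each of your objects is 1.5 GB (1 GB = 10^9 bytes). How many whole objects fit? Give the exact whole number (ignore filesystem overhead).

22

Capacity: 32 GiB = 34,359,738,368 bytes
Per item: 1.5 GB = 1,500,000,000 bytes
⌊34,359,738,368 / 1,500,000,000⌋ = 22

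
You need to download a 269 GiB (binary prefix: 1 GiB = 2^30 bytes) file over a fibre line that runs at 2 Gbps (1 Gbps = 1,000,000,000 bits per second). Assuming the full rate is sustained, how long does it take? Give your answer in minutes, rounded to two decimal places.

269 GiB = 288,836,550,656 bytes = 2,310,692,405,248 bits
2 Gbps = 2,000,000,000 bits/s
time = 2,310,692,405,248 / 2,000,000,000 = 1,155.346 s
1,155.346 s / 60 = 19.26 minutes

19.26 minutes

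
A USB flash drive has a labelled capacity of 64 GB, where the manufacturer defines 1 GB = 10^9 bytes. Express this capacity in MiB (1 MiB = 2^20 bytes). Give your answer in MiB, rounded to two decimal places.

64 GB = 64 × 10^9 bytes = 64,000,000,000 bytes
1 MiB = 2^20 bytes = 1,048,576 bytes
64,000,000,000 / 1,048,576 = 61,035.16 MiB

61,035.16 MiB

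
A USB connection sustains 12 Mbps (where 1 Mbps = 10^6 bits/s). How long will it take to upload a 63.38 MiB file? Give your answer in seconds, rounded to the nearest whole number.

63.38 MiB = 66,458,746.88 bytes = 531,669,975.04 bits
12 Mbps = 12,000,000 bits/s
time = 531,669,975.04 / 12,000,000 = 44 s

44 seconds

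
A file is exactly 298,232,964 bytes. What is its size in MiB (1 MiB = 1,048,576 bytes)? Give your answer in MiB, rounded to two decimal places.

284.42 MiB

298,232,964 bytes given.
1 MiB = 2^20 bytes = 1,048,576 bytes
298,232,964 / 1,048,576 = 284.42 MiB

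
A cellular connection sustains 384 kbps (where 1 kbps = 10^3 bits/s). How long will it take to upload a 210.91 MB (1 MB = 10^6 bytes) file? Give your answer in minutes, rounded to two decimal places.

210.91 MB = 210,910,000 bytes = 1,687,280,000 bits
384 kbps = 384,000 bits/s
time = 1,687,280,000 / 384,000 = 4,393.958 s
4,393.958 s / 60 = 73.23 minutes

73.23 minutes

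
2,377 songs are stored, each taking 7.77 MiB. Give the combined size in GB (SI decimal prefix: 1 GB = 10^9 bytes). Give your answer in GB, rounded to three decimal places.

Total = 2,377 × 7.77 MiB = 18469.29 MiB
= 18469.29 × 1,048,576 bytes = 19,366,454,231.04 bytes
1 GB = 1,000,000,000 bytes
19,366,454,231.04 / 1,000,000,000 = 19.366 GB

19.366 GB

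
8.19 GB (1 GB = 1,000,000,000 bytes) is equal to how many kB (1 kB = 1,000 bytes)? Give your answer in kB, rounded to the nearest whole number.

8,190,000 kB

8.19 GB = 8.19 × 10^9 bytes = 8,190,000,000 bytes
1 kB = 1,000 bytes
8,190,000,000 / 1,000 = 8,190,000 kB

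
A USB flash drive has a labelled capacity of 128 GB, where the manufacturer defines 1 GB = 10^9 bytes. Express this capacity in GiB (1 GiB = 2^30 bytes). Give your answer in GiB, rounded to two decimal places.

128 GB × 1,000,000,000 bytes/GB = 128,000,000,000 bytes
1 GiB = 2^30 bytes = 1,073,741,824 bytes
128,000,000,000 / 1,073,741,824 = 119.21 GiB

119.21 GiB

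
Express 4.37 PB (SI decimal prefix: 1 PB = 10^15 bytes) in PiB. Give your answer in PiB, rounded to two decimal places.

4.37 PB = 4.37 × 10^15 bytes = 4,370,000,000,000,000 bytes
1 PiB = 2^50 bytes = 1,125,899,906,842,624 bytes
4,370,000,000,000,000 / 1,125,899,906,842,624 = 3.88 PiB

3.88 PiB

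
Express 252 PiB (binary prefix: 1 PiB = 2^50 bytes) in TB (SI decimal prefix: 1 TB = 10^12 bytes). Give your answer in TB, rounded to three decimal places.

252 PiB = 252 × 2^50 bytes = 283,726,776,524,341,248 bytes
1 TB = 10^12 bytes = 1,000,000,000,000 bytes
283,726,776,524,341,248 / 1,000,000,000,000 = 283,726.777 TB

283,726.777 TB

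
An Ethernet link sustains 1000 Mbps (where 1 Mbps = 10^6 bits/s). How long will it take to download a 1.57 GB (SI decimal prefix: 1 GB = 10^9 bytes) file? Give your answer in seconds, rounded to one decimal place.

12.6 seconds

1.57 GB = 1,570,000,000 bytes = 12,560,000,000 bits
1000 Mbps = 1,000,000,000 bits/s
time = 12,560,000,000 / 1,000,000,000 = 12.6 s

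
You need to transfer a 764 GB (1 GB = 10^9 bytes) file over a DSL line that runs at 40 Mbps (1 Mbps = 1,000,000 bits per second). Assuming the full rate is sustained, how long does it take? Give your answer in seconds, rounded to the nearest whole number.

152,800 seconds

764 GB = 764,000,000,000 bytes = 6,112,000,000,000 bits
40 Mbps = 40,000,000 bits/s
time = 6,112,000,000,000 / 40,000,000 = 152,800 s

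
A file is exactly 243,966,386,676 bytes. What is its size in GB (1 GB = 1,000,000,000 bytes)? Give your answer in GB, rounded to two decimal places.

243.97 GB

243,966,386,676 bytes given.
1 GB = 10^9 bytes = 1,000,000,000 bytes
243,966,386,676 / 1,000,000,000 = 243.97 GB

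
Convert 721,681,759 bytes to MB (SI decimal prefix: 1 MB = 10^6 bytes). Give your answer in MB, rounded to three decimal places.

721,681,759 bytes given.
1 MB = 10^6 bytes = 1,000,000 bytes
721,681,759 / 1,000,000 = 721.682 MB

721.682 MB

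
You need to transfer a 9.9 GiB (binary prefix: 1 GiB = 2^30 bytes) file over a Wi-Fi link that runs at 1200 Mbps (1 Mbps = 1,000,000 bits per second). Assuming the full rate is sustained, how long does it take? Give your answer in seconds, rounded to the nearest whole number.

9.9 GiB = 10,630,044,057.6 bytes = 85,040,352,460.8 bits
1200 Mbps = 1,200,000,000 bits/s
time = 85,040,352,460.8 / 1,200,000,000 = 71 s

71 seconds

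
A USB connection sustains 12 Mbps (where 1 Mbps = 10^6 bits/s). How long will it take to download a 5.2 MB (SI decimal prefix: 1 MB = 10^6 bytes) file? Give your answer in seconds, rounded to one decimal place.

3.5 seconds

5.2 MB = 5,200,000 bytes = 41,600,000 bits
12 Mbps = 12,000,000 bits/s
time = 41,600,000 / 12,000,000 = 3.5 s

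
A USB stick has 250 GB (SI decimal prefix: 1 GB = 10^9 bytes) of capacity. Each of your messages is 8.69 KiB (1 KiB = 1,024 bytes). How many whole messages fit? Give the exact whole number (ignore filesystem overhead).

Capacity: 250 GB = 250,000,000,000 bytes
Per item: 8.69 KiB = 8,898.56 bytes
⌊250,000,000,000 / 8,898.56⌋ = 28,094,433

28,094,433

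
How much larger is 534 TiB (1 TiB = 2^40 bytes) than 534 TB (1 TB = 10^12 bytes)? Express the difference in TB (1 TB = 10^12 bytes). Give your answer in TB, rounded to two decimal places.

53.14 TB

534 TiB = 534 × 1,099,511,627,776 = 587,139,209,232,384 bytes
534 TB = 534 × 1,000,000,000,000 = 534,000,000,000,000 bytes
difference = 53,139,209,232,384 bytes
53,139,209,232,384 / 1,000,000,000,000 = 53.14 TB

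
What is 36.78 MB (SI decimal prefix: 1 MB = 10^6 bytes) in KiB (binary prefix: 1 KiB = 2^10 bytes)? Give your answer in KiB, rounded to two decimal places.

36.78 MB × 1,000,000 bytes/MB = 36,780,000 bytes
1 KiB = 2^10 bytes = 1,024 bytes
36,780,000 / 1,024 = 35,917.97 KiB

35,917.97 KiB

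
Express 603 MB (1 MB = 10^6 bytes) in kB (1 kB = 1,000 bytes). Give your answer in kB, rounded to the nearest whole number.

603 MB = 603 × 10^6 bytes = 603,000,000 bytes
1 kB = 1,000 bytes
603,000,000 / 1,000 = 603,000 kB

603,000 kB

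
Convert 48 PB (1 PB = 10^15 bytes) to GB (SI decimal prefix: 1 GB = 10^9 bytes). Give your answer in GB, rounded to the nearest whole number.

48,000,000 GB

48 PB = 48 × 10^15 bytes = 48,000,000,000,000,000 bytes
1 GB = 10^9 bytes = 1,000,000,000 bytes
48,000,000,000,000,000 / 1,000,000,000 = 48,000,000 GB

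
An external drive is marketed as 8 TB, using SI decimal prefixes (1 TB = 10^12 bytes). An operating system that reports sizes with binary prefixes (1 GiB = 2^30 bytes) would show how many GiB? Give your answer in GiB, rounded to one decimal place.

7,450.6 GiB

8 TB × 1,000,000,000,000 bytes/TB = 8,000,000,000,000 bytes
1 GiB = 2^30 bytes = 1,073,741,824 bytes
8,000,000,000,000 / 1,073,741,824 = 7,450.6 GiB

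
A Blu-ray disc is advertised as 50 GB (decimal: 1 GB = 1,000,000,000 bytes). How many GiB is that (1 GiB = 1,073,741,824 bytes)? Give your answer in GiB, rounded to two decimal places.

50 GB = 50 × 10^9 bytes = 50,000,000,000 bytes
1 GiB = 1,073,741,824 bytes
50,000,000,000 / 1,073,741,824 = 46.57 GiB

46.57 GiB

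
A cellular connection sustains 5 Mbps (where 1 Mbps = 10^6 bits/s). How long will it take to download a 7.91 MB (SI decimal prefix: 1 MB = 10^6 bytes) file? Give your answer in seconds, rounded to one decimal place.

12.7 seconds

7.91 MB = 7,910,000 bytes = 63,280,000 bits
5 Mbps = 5,000,000 bits/s
time = 63,280,000 / 5,000,000 = 12.7 s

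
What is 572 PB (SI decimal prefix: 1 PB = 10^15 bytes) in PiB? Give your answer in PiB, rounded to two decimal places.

572 PB = 572 × 10^15 bytes = 572,000,000,000,000,000 bytes
1 PiB = 1,125,899,906,842,624 bytes
572,000,000,000,000,000 / 1,125,899,906,842,624 = 508.04 PiB

508.04 PiB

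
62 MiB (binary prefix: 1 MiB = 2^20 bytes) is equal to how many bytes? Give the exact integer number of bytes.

65,011,712 bytes

62 × 1,048,576 = 65,011,712 bytes  (1 MiB = 2^20 bytes)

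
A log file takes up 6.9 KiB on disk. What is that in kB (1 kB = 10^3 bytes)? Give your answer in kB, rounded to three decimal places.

6.9 KiB = 6.9 × 2^10 bytes = 7,065.6 bytes
1 kB = 10^3 bytes = 1,000 bytes
7,065.6 / 1,000 = 7.066 kB

7.066 kB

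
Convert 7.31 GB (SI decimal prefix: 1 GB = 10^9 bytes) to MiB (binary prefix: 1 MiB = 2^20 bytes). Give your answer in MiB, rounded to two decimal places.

6,971.36 MiB

7.31 GB × 1,000,000,000 bytes/GB = 7,310,000,000 bytes
1 MiB = 2^20 bytes = 1,048,576 bytes
7,310,000,000 / 1,048,576 = 6,971.36 MiB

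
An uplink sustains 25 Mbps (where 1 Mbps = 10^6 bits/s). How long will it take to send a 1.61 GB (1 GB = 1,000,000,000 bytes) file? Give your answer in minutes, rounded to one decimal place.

8.6 minutes

1.61 GB = 1,610,000,000 bytes = 12,880,000,000 bits
25 Mbps = 25,000,000 bits/s
time = 12,880,000,000 / 25,000,000 = 515.20 s
515.20 s / 60 = 8.6 minutes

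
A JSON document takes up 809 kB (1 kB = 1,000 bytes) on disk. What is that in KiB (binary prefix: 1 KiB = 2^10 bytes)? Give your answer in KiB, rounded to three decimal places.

790.039 KiB

809 kB × 1,000 bytes/kB = 809,000 bytes
1 KiB = 2^10 bytes = 1,024 bytes
809,000 / 1,024 = 790.039 KiB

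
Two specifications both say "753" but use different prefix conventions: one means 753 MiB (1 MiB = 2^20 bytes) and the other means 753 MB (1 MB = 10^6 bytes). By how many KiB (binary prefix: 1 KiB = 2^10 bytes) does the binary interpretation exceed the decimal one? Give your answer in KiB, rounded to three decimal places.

753 MiB = 753 × 1,048,576 = 789,577,728 bytes
753 MB = 753 × 1,000,000 = 753,000,000 bytes
difference = 36,577,728 bytes
36,577,728 / 1,024 = 35,720.438 KiB

35,720.438 KiB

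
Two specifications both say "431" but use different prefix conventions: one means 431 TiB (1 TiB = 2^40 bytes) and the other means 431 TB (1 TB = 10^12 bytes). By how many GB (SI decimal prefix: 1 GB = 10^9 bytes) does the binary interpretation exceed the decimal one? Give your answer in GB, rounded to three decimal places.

431 TiB = 431 × 1,099,511,627,776 = 473,889,511,571,456 bytes
431 TB = 431 × 1,000,000,000,000 = 431,000,000,000,000 bytes
difference = 42,889,511,571,456 bytes
42,889,511,571,456 / 1,000,000,000 = 42,889.512 GB

42,889.512 GB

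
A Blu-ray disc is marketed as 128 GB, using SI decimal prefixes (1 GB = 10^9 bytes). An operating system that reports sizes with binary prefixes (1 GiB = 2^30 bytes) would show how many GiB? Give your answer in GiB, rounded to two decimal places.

128 GB = 128 × 10^9 bytes = 128,000,000,000 bytes
1 GiB = 2^30 bytes = 1,073,741,824 bytes
128,000,000,000 / 1,073,741,824 = 119.21 GiB

119.21 GiB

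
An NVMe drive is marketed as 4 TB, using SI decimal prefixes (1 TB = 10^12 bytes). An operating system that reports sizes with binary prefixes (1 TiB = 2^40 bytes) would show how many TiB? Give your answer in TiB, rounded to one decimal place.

4 TB = 4 × 10^12 bytes = 4,000,000,000,000 bytes
1 TiB = 1,099,511,627,776 bytes
4,000,000,000,000 / 1,099,511,627,776 = 3.6 TiB

3.6 TiB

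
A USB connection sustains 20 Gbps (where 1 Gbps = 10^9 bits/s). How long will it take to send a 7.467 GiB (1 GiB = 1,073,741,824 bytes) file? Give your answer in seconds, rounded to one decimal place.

7.467 GiB = 8,017,630,199.808 bytes = 64,141,041,598.464 bits
20 Gbps = 20,000,000,000 bits/s
time = 64,141,041,598.464 / 20,000,000,000 = 3.2 s

3.2 seconds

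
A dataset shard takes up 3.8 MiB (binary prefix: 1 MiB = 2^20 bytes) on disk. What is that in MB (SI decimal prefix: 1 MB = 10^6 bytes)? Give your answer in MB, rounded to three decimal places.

3.985 MB

3.8 MiB × 1,048,576 bytes/MiB = 3,984,588.8 bytes
1 MB = 10^6 bytes = 1,000,000 bytes
3,984,588.8 / 1,000,000 = 3.985 MB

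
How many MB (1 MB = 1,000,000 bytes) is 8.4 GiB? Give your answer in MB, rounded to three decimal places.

9,019.431 MB

8.4 GiB = 8.4 × 2^30 bytes = 9,019,431,321.6 bytes
1 MB = 1,000,000 bytes
9,019,431,321.6 / 1,000,000 = 9,019.431 MB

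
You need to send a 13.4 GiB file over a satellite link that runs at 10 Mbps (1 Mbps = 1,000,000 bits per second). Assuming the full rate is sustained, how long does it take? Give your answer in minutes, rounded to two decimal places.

191.84 minutes

13.4 GiB = 14,388,140,441.6 bytes = 115,105,123,532.8 bits
10 Mbps = 10,000,000 bits/s
time = 115,105,123,532.8 / 10,000,000 = 11,510.512 s
11,510.512 s / 60 = 191.84 minutes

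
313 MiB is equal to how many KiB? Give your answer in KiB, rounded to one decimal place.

320,512.0 KiB

313 MiB = 313 × 2^20 bytes = 328,204,288 bytes
1 KiB = 1,024 bytes
328,204,288 / 1,024 = 320,512.0 KiB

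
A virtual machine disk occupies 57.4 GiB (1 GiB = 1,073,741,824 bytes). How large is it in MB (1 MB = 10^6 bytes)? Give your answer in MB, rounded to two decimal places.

57.4 GiB × 1,073,741,824 bytes/GiB = 61,632,780,697.6 bytes
1 MB = 10^6 bytes = 1,000,000 bytes
61,632,780,697.6 / 1,000,000 = 61,632.78 MB

61,632.78 MB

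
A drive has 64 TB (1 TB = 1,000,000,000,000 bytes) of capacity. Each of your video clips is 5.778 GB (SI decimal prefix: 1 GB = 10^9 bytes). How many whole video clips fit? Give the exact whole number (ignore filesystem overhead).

11,076

Capacity: 64 TB = 64,000,000,000,000 bytes
Per item: 5.778 GB = 5,778,000,000 bytes
⌊64,000,000,000,000 / 5,778,000,000⌋ = 11,076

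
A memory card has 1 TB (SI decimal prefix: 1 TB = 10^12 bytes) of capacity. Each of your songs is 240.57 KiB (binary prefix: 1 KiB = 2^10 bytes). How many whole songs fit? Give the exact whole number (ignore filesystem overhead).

4,059,369

Capacity: 1 TB = 1,000,000,000,000 bytes
Per item: 240.57 KiB = 246,343.68 bytes
⌊1,000,000,000,000 / 246,343.68⌋ = 4,059,369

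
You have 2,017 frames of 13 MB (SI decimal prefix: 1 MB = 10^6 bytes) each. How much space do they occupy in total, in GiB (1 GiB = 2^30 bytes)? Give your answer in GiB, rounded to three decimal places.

24.420 GiB

Total = 2,017 × 13 MB = 26,221 MB
= 26,221 × 1,000,000 bytes = 26,221,000,000 bytes
1 GiB = 1,073,741,824 bytes
26,221,000,000 / 1,073,741,824 = 24.420 GiB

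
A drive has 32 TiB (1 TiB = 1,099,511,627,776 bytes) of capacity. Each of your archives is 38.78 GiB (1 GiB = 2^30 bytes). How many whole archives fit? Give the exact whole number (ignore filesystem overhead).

Capacity: 32 TiB = 35,184,372,088,832 bytes
Per item: 38.78 GiB = 41,639,707,934.72 bytes
⌊35,184,372,088,832 / 41,639,707,934.72⌋ = 844

844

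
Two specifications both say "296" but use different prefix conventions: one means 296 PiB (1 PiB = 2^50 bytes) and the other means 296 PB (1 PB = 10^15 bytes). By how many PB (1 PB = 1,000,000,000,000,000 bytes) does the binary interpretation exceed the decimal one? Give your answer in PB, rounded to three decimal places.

296 PiB = 296 × 1,125,899,906,842,624 = 333,266,372,425,416,704 bytes
296 PB = 296 × 1,000,000,000,000,000 = 296,000,000,000,000,000 bytes
difference = 37,266,372,425,416,704 bytes
37,266,372,425,416,704 / 1,000,000,000,000,000 = 37.266 PB

37.266 PB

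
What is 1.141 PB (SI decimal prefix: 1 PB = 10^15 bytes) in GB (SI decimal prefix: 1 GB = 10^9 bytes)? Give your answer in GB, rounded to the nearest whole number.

1.141 PB = 1.141 × 10^15 bytes = 1,141,000,000,000,000 bytes
1 GB = 10^9 bytes = 1,000,000,000 bytes
1,141,000,000,000,000 / 1,000,000,000 = 1,141,000 GB

1,141,000 GB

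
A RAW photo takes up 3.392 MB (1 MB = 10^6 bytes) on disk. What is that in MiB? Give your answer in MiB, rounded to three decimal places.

3.235 MiB

3.392 MB = 3.392 × 10^6 bytes = 3,392,000 bytes
1 MiB = 2^20 bytes = 1,048,576 bytes
3,392,000 / 1,048,576 = 3.235 MiB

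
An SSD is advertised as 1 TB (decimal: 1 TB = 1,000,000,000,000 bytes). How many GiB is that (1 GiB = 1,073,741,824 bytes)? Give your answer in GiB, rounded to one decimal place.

1 TB × 1,000,000,000,000 bytes/TB = 1,000,000,000,000 bytes
1 GiB = 1,073,741,824 bytes
1,000,000,000,000 / 1,073,741,824 = 931.3 GiB

931.3 GiB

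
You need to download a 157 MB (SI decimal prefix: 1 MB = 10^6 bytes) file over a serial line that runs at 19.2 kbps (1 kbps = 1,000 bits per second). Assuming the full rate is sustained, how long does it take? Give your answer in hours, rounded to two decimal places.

157 MB = 157,000,000 bytes = 1,256,000,000 bits
19.2 kbps = 19,200 bits/s
time = 1,256,000,000 / 19,200 = 65,416.6667 s
65,416.6667 s / 3600 = 18.17 hours

18.17 hours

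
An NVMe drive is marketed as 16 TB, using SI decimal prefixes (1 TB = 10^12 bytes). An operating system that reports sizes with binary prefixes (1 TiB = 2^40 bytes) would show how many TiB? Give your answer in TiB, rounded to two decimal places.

14.55 TiB

16 TB × 1,000,000,000,000 bytes/TB = 16,000,000,000,000 bytes
1 TiB = 2^40 bytes = 1,099,511,627,776 bytes
16,000,000,000,000 / 1,099,511,627,776 = 14.55 TiB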